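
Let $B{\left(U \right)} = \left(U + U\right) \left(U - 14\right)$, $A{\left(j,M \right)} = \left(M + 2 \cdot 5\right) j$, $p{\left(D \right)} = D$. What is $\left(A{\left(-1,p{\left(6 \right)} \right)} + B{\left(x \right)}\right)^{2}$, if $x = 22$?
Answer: $112896$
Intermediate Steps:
$A{\left(j,M \right)} = j \left(10 + M\right)$ ($A{\left(j,M \right)} = \left(M + 10\right) j = \left(10 + M\right) j = j \left(10 + M\right)$)
$B{\left(U \right)} = 2 U \left(-14 + U\right)$
$\left(A{\left(-1,p{\left(6 \right)} \right)} + B{\left(x \right)}\right)^{2} = \left(- (10 + 6) + 2 \cdot 22 \left(-14 + 22\right)\right)^{2} = \left(\left(-1\right) 16 + 2 \cdot 22 \cdot 8\right)^{2} = \left(-16 + 352\right)^{2} = 336^{2} = 112896$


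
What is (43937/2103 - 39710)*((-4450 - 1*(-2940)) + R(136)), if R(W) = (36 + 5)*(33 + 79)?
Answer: -257242806826/2103 ≈ -1.2232e+8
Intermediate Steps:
R(W) = 4592 (R(W) = 41*112 = 4592)
(43937/2103 - 39710)*((-4450 - 1*(-2940)) + R(136)) = (43937/2103 - 39710)*((-4450 - 1*(-2940)) + 4592) = (43937*(1/2103) - 39710)*((-4450 + 2940) + 4592) = (43937/2103 - 39710)*(-1510 + 4592) = -83466193/2103*3082 = -257242806826/2103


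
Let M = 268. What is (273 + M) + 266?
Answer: 807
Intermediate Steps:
(273 + M) + 266 = (273 + 268) + 266 = 541 + 266 = 807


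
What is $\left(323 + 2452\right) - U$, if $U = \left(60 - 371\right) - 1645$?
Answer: $4731$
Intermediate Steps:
$U = -1956$ ($U = -311 - 1645 = -1956$)
$\left(323 + 2452\right) - U = \left(323 + 2452\right) - -1956 = 2775 + 1956 = 4731$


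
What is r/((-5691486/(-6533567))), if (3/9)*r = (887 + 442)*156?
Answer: 677282622354/948581 ≈ 7.1400e+5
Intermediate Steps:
r = 621972 (r = 3*((887 + 442)*156) = 3*(1329*156) = 3*207324 = 621972)
r/((-5691486/(-6533567))) = 621972/((-5691486/(-6533567))) = 621972/((-5691486*(-1/6533567))) = 621972/(5691486/6533567) = 621972*(6533567/5691486) = 677282622354/948581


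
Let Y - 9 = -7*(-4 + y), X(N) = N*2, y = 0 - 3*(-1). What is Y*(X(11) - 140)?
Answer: -1888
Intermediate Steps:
y = 3 (y = 0 + 3 = 3)
X(N) = 2*N
Y = 16 (Y = 9 - 7*(-4 + 3) = 9 - 7*(-1) = 9 - 1*(-7) = 9 + 7 = 16)
Y*(X(11) - 140) = 16*(2*11 - 140) = 16*(22 - 140) = 16*(-118) = -1888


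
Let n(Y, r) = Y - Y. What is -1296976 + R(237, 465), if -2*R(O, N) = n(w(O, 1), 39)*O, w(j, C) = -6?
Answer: -1296976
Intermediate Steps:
n(Y, r) = 0
R(O, N) = 0 (R(O, N) = -0*O = -½*0 = 0)
-1296976 + R(237, 465) = -1296976 + 0 = -1296976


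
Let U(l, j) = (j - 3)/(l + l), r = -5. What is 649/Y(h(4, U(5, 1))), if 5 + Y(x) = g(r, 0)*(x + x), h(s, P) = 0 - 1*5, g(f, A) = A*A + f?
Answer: 649/45 ≈ 14.422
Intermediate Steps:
g(f, A) = f + A² (g(f, A) = A² + f = f + A²)
U(l, j) = (-3 + j)/(2*l) (U(l, j) = (-3 + j)/((2*l)) = (-3 + j)*(1/(2*l)) = (-3 + j)/(2*l))
h(s, P) = -5 (h(s, P) = 0 - 5 = -5)
Y(x) = -5 - 10*x (Y(x) = -5 + (-5 + 0²)*(x + x) = -5 + (-5 + 0)*(2*x) = -5 - 10*x)
649/Y(h(4, U(5, 1))) = 649/(-5 - 10*(-5)) = 649/(-5 + 50) = 649/45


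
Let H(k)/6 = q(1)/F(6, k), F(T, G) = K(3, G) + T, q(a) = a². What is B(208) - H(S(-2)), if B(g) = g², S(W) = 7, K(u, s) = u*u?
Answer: 216318/5 ≈ 43264.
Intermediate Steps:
K(u, s) = u²
F(T, G) = 9 + T (F(T, G) = 3² + T = 9 + T)
H(k) = ⅖ (H(k) = 6*(1²/(9 + 6)) = 6*(1/15) = ⅖)
B(208) - H(S(-2)) = 208² - 1*⅖ = 43264 - ⅖ = 216318/5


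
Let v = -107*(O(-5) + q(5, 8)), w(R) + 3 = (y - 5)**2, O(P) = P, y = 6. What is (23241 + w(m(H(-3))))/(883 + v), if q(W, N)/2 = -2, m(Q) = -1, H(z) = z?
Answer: 23239/1846 ≈ 12.589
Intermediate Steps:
q(W, N) = -4 (q(W, N) = 2*(-2) = -4)
w(R) = -2 (w(R) = -3 + (6 - 5)**2 = -3 + 1**2 = -3 + 1 = -2)
v = 963 (v = -107*(-5 - 4) = -107*(-9) = 963)
(23241 + w(m(H(-3))))/(883 + v) = (23241 - 2)/(883 + 963) = 23239/1846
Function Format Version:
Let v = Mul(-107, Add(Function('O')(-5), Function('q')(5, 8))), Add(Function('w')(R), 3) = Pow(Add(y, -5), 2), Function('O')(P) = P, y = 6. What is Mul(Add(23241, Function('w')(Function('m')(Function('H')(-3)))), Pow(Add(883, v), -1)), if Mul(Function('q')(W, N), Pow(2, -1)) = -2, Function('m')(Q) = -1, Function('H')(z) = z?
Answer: Rational(23239, 1846) ≈ 12.589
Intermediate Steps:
Function('q')(W, N) = -4 (Function('q')(W, N) = Mul(2, -2) = -4)
Function('w')(R) = -2 (Function('w')(R) = Add(-3, Pow(Add(6, -5), 2)) = Add(-3, Pow(1, 2)) = Add(-3, 1) = -2)
v = 963 (v = Mul(-107, Add(-5, -4)) = Mul(-107, -9) = 963)
Mul(Add(23241, Function('w')(Function('m')(Function('H')(-3)))), Pow(Add(883, v), -1)) = Mul(Add(23241, -2), Pow(Add(883, 963), -1)) = Mul(23239, Pow(1846, -1)) = Mul(23239, Rational(1, 1846)) = Rational(23239, 1846)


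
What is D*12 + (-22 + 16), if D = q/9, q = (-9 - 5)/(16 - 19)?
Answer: 2/9 ≈ 0.22222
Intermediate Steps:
q = 14/3 (q = -14/(-3) = -14*(-⅓) = 14/3 ≈ 4.6667)
D = 14/27 (D = (14/3)/9 = (14/3)*(⅑) = 14/27 ≈ 0.51852)
D*12 + (-22 + 16) = (14/27)*12 + (-22 + 16) = 56/9 - 6 = 2/9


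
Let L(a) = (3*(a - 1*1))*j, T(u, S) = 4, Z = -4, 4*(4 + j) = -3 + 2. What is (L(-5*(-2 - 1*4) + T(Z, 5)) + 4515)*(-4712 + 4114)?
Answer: -4896723/2 ≈ -2.4484e+6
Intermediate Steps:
j = -17/4 (j = -4 + (-3 + 2)/4 = -4 + (¼)*(-1) = -4 - ¼ = -17/4 ≈ -4.2500)
L(a) = 51/4 - 51*a/4 (L(a) = (3*(a - 1*1))*(-17/4) = (3*(a - 1))*(-17/4) = (3*(-1 + a))*(-17/4) = (-3 + 3*a)*(-17/4) = 51/4 - 51*a/4)
(L(-5*(-2 - 1*4) + T(Z, 5)) + 4515)*(-4712 + 4114) = ((51/4 - 51*(-5*(-2 - 1*4) + 4)/4) + 4515)*(-4712 + 4114) = ((51/4 - 51*(-5*(-2 - 4) + 4)/4) + 4515)*(-598) = ((51/4 - 51*(-5*(-6) + 4)/4) + 4515)*(-598) = ((51/4 - 51*(30 + 4)/4) + 4515)*(-598) = ((51/4 - 51/4*34) + 4515)*(-598) = ((51/4 - 867/2) + 4515)*(-598) = (-1683/4 + 4515)*(-598) = (16377/4)*(-598) = -4896723/2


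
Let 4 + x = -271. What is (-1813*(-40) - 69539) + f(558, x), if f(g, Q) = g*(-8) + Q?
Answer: -1758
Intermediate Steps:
x = -275 (x = -4 - 271 = -275)
f(g, Q) = Q - 8*g (f(g, Q) = -8*g + Q = Q - 8*g)
(-1813*(-40) - 69539) + f(558, x) = (-1813*(-40) - 69539) + (-275 - 8*558) = (72520 - 69539) + (-275 - 4464) = 2981 - 4739 = -1758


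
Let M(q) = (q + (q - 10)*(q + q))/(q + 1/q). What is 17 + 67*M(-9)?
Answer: -199405/82 ≈ -2431.8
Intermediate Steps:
M(q) = (q + 2*q*(-10 + q))/(q + 1/q) (M(q) = (q + (-10 + q)*(2*q))/(q + 1/q) = (q + 2*q*(-10 + q))/(q + 1/q))
17 + 67*M(-9) = 17 + 67*((-9)**2*(-19 + 2*(-9))/(1 + (-9)**2)) = 17 + 67*(81*(-19 - 18)/(1 + 81)) = 17 + 67*(81*(-37)/82) = 17 + 67*(81*(1/82)*(-37)) = 17 + 67*(-2997/82) = 17 - 200799/82 = -199405/82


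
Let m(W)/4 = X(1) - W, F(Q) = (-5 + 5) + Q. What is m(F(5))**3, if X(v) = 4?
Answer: -64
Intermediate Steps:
F(Q) = Q (F(Q) = 0 + Q = Q)
m(W) = 16 - 4*W (m(W) = 4*(4 - W) = 16 - 4*W)
m(F(5))**3 = (16 - 4*5)**3 = (16 - 20)**3 = (-4)**3 = -64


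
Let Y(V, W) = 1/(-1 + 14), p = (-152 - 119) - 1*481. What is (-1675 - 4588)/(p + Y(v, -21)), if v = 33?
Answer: 81419/9775 ≈ 8.3293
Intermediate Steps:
p = -752 (p = -271 - 481 = -752)
Y(V, W) = 1/13
(-1675 - 4588)/(p + Y(v, -21)) = (-1675 - 4588)/(-752 + 1/13) = -6263/(-9775/13) = -6263*(-13/9775) = 81419/9775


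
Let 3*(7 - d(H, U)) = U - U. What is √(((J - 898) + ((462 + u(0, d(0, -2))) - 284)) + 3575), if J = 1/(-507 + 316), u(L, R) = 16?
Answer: 2*√26184190/191 ≈ 53.582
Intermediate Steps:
d(H, U) = 7 (d(H, U) = 7 - (U - U)/3 = 7 - ⅓*0 = 7 + 0 = 7)
J = -1/191 (J = 1/(-191) = -1/191 ≈ -0.0052356)
√(((J - 898) + ((462 + u(0, d(0, -2))) - 284)) + 3575) = √(((-1/191 - 898) + ((462 + 16) - 284)) + 3575) = √((-171519/191 + (478 - 284)) + 3575) = √((-171519/191 + 194) + 3575) = √(-134465/191 + 3575) = √(548360/191) = 2*√26184190/191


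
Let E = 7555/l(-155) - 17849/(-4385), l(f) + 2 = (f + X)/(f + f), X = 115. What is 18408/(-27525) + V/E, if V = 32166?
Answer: -27117965701796/3137708347175 ≈ -8.6426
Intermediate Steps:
l(f) = -2 + (115 + f)/(2*f) (l(f) = -2 + (f + 115)/(f + f) = -2 + (115 + f)/((2*f)) = -2 + (115 + f)*(1/(2*f)) = -2 + (115 + f)/(2*f))
E = -1025953683/254330 (E = 7555/(((1/2)*(115 - 3*(-155))/(-155))) - 17849/(-4385) = 7555/(((1/2)*(-1/155)*(115 + 465))) - 17849*(-1/4385) = 7555/(((1/2)*(-1/155)*580)) + 17849/4385 = 7555/(-58/31) + 17849/4385 = 7555*(-31/58) + 17849/4385 = -234205/58 + 17849/4385 = -1025953683/254330 ≈ -4033.9)
18408/(-27525) + V/E = 18408/(-27525) + 32166/(-1025953683/254330) = 18408*(-1/27525) + 32166*(-254330/1025953683) = -6136/9175 - 2726926260/341984561 = -27117965701796/3137708347175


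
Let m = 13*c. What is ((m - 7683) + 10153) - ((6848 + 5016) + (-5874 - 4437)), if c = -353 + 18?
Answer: -3438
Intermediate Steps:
c = -335
m = -4355 (m = 13*(-335) = -4355)
((m - 7683) + 10153) - ((6848 + 5016) + (-5874 - 4437)) = ((-4355 - 7683) + 10153) - ((6848 + 5016) + (-5874 - 4437)) = (-12038 + 10153) - (11864 - 10311) = -1885 - 1*1553 = -1885 - 1553 = -3438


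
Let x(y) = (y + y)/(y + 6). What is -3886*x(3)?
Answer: -7772/3 ≈ -2590.7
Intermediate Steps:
x(y) = 2*y/(6 + y) (x(y) = (2*y)/(6 + y) = 2*y/(6 + y))
-3886*x(3) = -7772*3/(6 + 3) = -7772*3/9 = -3886*⅔ = -7772/3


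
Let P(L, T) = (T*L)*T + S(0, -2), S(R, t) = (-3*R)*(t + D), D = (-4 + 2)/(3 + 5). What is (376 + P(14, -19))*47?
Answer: 255210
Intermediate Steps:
D = -1/4 (D = -2/8 = -2*1/8 = -1/4 ≈ -0.25000)
S(R, t) = -3*R*(-1/4 + t) (S(R, t) = (-3*R)*(t - 1/4) = (-3*R)*(-1/4 + t) = -3*R*(-1/4 + t))
P(L, T) = L*T**2 (P(L, T) = (T*L)*T + (3/4)*0*(1 - 4*(-2)) = (L*T)*T + (3/4)*0*(1 + 8) = L*T**2 + (3/4)*0*9 = L*T**2 + 0 = L*T**2)
(376 + P(14, -19))*47 = (376 + 14*(-19)**2)*47 = (376 + 14*361)*47 = (376 + 5054)*47 = 5430*47 = 255210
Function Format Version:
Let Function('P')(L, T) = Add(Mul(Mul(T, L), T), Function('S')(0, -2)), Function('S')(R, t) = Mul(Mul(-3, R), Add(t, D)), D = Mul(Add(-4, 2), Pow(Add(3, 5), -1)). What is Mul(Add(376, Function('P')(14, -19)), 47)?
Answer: 255210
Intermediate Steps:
D = Rational(-1, 4) (D = Mul(-2, Pow(8, -1)) = Mul(-2, Rational(1, 8)) = Rational(-1, 4) ≈ -0.25000)
Function('S')(R, t) = Mul(-3, R, Add(Rational(-1, 4), t)) (Function('S')(R, t) = Mul(Mul(-3, R), Add(t, Rational(-1, 4))) = Mul(Mul(-3, R), Add(Rational(-1, 4), t)) = Mul(-3, R, Add(Rational(-1, 4), t)))
Function('P')(L, T) = Mul(L, Pow(T, 2)) (Function('P')(L, T) = Add(Mul(Mul(T, L), T), Mul(Rational(3, 4), 0, Add(1, Mul(-4, -2)))) = Add(Mul(Mul(L, T), T), Mul(Rational(3, 4), 0, Add(1, 8))) = Add(Mul(L, Pow(T, 2)), Mul(Rational(3, 4), 0, 9)) = Add(Mul(L, Pow(T, 2)), 0) = Mul(L, Pow(T, 2)))
Mul(Add(376, Function('P')(14, -19)), 47) = Mul(Add(376, Mul(14, Pow(-19, 2))), 47) = Mul(Add(376, Mul(14, 361)), 47) = Mul(Add(376, 5054), 47) = Mul(5430, 47) = 255210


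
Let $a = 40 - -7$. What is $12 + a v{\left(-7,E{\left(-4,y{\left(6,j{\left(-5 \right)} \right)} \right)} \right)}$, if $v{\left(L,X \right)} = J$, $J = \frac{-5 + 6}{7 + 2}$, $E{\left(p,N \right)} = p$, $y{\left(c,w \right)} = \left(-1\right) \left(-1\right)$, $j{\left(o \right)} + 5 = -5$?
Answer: $\frac{155}{9} \approx 17.222$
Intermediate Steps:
$j{\left(o \right)} = -10$ ($j{\left(o \right)} = -5 - 5 = -10$)
$y{\left(c,w \right)} = 1$
$J = \frac{1}{9}$ ($J = 1 \cdot \frac{1}{9} = \frac{1}{9} \approx 0.11111$)
$v{\left(L,X \right)} = \frac{1}{9}$
$a = 47$ ($a = 40 + 7 = 47$)
$12 + a v{\left(-7,E{\left(-4,y{\left(6,j{\left(-5 \right)} \right)} \right)} \right)} = 12 + 47 \cdot \frac{1}{9} = 12 + \frac{47}{9} = \frac{155}{9}$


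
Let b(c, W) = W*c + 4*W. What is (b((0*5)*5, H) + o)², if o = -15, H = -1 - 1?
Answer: 529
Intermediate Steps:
H = -2
b(c, W) = 4*W + W*c
(b((0*5)*5, H) + o)² = (-2*(4 + (0*5)*5) - 15)² = (-2*(4 + 0*5) - 15)² = (-2*(4 + 0) - 15)² = (-2*4 - 15)² = (-8 - 15)² = (-23)² = 529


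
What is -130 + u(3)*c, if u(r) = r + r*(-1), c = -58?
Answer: -130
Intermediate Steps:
u(r) = 0 (u(r) = r - r = 0)
-130 + u(3)*c = -130 + 0*(-58) = -130 + 0 = -130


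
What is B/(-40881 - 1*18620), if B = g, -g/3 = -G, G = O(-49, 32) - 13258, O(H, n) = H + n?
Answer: 39825/59501 ≈ 0.66932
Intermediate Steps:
G = -13275 (G = (-49 + 32) - 13258 = -17 - 13258 = -13275)
g = -39825 (g = -(-3)*(-13275) = -3*13275 = -39825)
B = -39825
B/(-40881 - 1*18620) = -39825/(-40881 - 1*18620) = -39825/(-40881 - 18620) = -39825/(-59501) = -39825*(-1/59501) = 39825/59501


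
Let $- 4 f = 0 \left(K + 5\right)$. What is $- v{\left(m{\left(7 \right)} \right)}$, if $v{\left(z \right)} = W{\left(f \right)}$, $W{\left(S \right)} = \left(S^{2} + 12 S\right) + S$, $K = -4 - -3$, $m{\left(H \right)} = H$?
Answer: $0$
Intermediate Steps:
$K = -1$ ($K = -4 + 3 = -1$)
$f = 0$ ($f = - \frac{0 \left(-1 + 5\right)}{4} = - \frac{0 \cdot 4}{4} = \left(- \frac{1}{4}\right) 0 = 0$)
$W{\left(S \right)} = S^{2} + 13 S$
$v{\left(z \right)} = 0$ ($v{\left(z \right)} = 0 \left(13 + 0\right) = 0 \cdot 13 = 0$)
$- v{\left(m{\left(7 \right)} \right)} = \left(-1\right) 0 = 0$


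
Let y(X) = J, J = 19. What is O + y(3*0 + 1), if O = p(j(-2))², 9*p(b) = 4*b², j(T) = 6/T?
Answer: 35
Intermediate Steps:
p(b) = 4*b²/9 (p(b) = (4*b²)/9 = 4*b²/9)
y(X) = 19
O = 16 (O = (4*(6/(-2))²/9)² = (4*(6*(-½))²/9)² = ((4/9)*(-3)²)² = ((4/9)*9)² = 4² = 16)
O + y(3*0 + 1) = 16 + 19 = 35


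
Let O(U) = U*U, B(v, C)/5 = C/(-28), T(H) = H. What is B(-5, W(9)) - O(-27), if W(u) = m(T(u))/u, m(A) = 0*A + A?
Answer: -20417/28 ≈ -729.18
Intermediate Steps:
m(A) = A (m(A) = 0 + A = A)
W(u) = 1 (W(u) = u/u = 1)
B(v, C) = -5*C/28 (B(v, C) = 5*(C/(-28)) = 5*(C*(-1/28)) = 5*(-C/28) = -5*C/28)
O(U) = U**2
B(-5, W(9)) - O(-27) = -5/28*1 - 1*(-27)**2 = -5/28 - 1*729 = -5/28 - 729 = -20417/28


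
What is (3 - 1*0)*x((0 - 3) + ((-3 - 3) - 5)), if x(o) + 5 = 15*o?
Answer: -645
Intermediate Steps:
x(o) = -5 + 15*o
(3 - 1*0)*x((0 - 3) + ((-3 - 3) - 5)) = (3 - 1*0)*(-5 + 15*((0 - 3) + ((-3 - 3) - 5))) = (3 + 0)*(-5 + 15*(-3 + (-6 - 5))) = 3*(-5 + 15*(-3 - 11)) = 3*(-5 + 15*(-14)) = 3*(-5 - 210) = 3*(-215) = -645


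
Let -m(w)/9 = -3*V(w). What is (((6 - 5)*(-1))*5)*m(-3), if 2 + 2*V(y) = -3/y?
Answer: 135/2 ≈ 67.500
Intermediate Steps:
V(y) = -1 - 3/(2*y) (V(y) = -1 + (-3/y)/2 = -1 - 3/(2*y))
m(w) = 27*(-3/2 - w)/w (m(w) = -(-27)*(-3/2 - w)/w = 27*(-3/2 - w)/w)
(((6 - 5)*(-1))*5)*m(-3) = (((6 - 5)*(-1))*5)*(-27 - 81/2/(-3)) = ((1*(-1))*5)*(-27 - 81/2*(-1/3)) = (-1*5)*(-27 + 27/2) = -5*(-27/2) = 135/2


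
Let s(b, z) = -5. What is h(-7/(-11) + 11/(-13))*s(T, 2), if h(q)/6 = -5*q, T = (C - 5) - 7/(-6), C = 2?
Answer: -4500/143 ≈ -31.469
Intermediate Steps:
T = -11/6 (T = (2 - 5) - 7/(-6) = -3 - 7*(-1)/6 = -3 - 1*(-7/6) = -3 + 7/6 = -11/6 ≈ -1.8333)
h(q) = -30*q (h(q) = 6*(-5*q) = -30*q)
h(-7/(-11) + 11/(-13))*s(T, 2) = -30*(-7/(-11) + 11/(-13))*(-5) = -30*(-7*(-1/11) + 11*(-1/13))*(-5) = -30*(7/11 - 11/13)*(-5) = -30*(-30/143)*(-5) = (900/143)*(-5) = -4500/143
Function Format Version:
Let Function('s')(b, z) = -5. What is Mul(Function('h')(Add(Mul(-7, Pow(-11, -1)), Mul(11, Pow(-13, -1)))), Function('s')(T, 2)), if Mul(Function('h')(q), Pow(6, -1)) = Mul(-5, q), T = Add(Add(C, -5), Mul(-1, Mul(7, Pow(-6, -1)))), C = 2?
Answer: Rational(-4500, 143) ≈ -31.469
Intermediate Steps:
T = Rational(-11, 6) (T = Add(Add(2, -5), Mul(-1, Mul(7, Pow(-6, -1)))) = Add(-3, Mul(-1, Mul(7, Rational(-1, 6)))) = Add(-3, Mul(-1, Rational(-7, 6))) = Add(-3, Rational(7, 6)) = Rational(-11, 6) ≈ -1.8333)
Function('h')(q) = Mul(-30, q) (Function('h')(q) = Mul(6, Mul(-5, q)) = Mul(-30, q))
Mul(Function('h')(Add(Mul(-7, Pow(-11, -1)), Mul(11, Pow(-13, -1)))), Function('s')(T, 2)) = Mul(Mul(-30, Add(Mul(-7, Pow(-11, -1)), Mul(11, Pow(-13, -1)))), -5) = Mul(Mul(-30, Add(Mul(-7, Rational(-1, 11)), Mul(11, Rational(-1, 13)))), -5) = Mul(Mul(-30, Add(Rational(7, 11), Rational(-11, 13))), -5) = Mul(Mul(-30, Rational(-30, 143)), -5) = Mul(Rational(900, 143), -5) = Rational(-4500, 143)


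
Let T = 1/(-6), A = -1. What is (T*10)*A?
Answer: 5/3 ≈ 1.6667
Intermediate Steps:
T = -1/6 ≈ -0.16667
(T*10)*A = -1/6*10*(-1) = -5/3*(-1) = 5/3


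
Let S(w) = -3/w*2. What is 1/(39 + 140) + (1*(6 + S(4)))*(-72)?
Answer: -57995/179 ≈ -323.99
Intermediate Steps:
S(w) = -6/w
1/(39 + 140) + (1*(6 + S(4)))*(-72) = 1/(39 + 140) + (1*(6 - 6/4))*(-72) = 1/179 + (1*(6 - 6*¼))*(-72) = 1/179 + (1*(6 - 3/2))*(-72) = 1/179 + (1*(9/2))*(-72) = 1/179 + (9/2)*(-72) = 1/179 - 324 = -57995/179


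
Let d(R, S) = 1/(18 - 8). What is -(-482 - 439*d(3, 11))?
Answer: 5259/10 ≈ 525.90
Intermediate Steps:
d(R, S) = ⅒ (d(R, S) = 1/10 = ⅒)
-(-482 - 439*d(3, 11)) = -(-482 - 439*⅒) = -(-482 - 439/10) = -1*(-5259/10) = 5259/10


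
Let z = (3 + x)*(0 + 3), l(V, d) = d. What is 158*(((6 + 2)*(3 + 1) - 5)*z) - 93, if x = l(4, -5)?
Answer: -25689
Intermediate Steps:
x = -5
z = -6 (z = (3 - 5)*(0 + 3) = -2*3 = -6)
158*(((6 + 2)*(3 + 1) - 5)*z) - 93 = 158*(((6 + 2)*(3 + 1) - 5)*(-6)) - 93 = 158*((8*4 - 5)*(-6)) - 93 = 158*((32 - 5)*(-6)) - 93 = 158*(27*(-6)) - 93 = 158*(-162) - 93 = -25596 - 93 = -25689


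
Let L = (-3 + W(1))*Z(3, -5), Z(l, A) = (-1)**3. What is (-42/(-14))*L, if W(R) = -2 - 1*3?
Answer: 24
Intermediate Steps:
Z(l, A) = -1
W(R) = -5 (W(R) = -2 - 3 = -5)
L = 8 (L = (-3 - 5)*(-1) = -8*(-1) = 8)
(-42/(-14))*L = -42/(-14)*8 = -42*(-1/14)*8 = 3*8 = 24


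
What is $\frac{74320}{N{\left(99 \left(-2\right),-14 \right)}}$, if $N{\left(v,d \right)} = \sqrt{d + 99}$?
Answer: $\frac{14864 \sqrt{85}}{17} \approx 8061.1$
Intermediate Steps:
$N{\left(v,d \right)} = \sqrt{99 + d}$
$\frac{74320}{N{\left(99 \left(-2\right),-14 \right)}} = \frac{74320}{\sqrt{99 - 14}} = \frac{74320}{\sqrt{85}} = 74320 \frac{\sqrt{85}}{85} = \frac{14864 \sqrt{85}}{17}$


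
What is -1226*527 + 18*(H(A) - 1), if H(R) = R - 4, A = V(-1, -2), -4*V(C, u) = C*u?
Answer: -646201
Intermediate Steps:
V(C, u) = -C*u/4
A = -1/2 (A = -1/4*(-1)*(-2) = -1/2 ≈ -0.50000)
H(R) = -4 + R
-1226*527 + 18*(H(A) - 1) = -1226*527 + 18*((-4 - 1/2) - 1) = -646102 + 18*(-9/2 - 1) = -646102 + 18*(-11/2) = -646102 - 99 = -646201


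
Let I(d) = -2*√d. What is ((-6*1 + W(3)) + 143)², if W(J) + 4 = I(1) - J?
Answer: 16384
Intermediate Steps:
W(J) = -6 - J (W(J) = -4 + (-2*√1 - J) = -4 + (-2*1 - J) = -4 + (-2 - J) = -6 - J)
((-6*1 + W(3)) + 143)² = ((-6*1 + (-6 - 1*3)) + 143)² = ((-6 + (-6 - 3)) + 143)² = ((-6 - 9) + 143)² = (-15 + 143)² = 128² = 16384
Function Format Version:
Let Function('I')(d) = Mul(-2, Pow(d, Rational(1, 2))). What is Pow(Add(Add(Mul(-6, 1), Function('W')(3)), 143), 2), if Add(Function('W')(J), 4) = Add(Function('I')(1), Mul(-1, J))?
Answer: 16384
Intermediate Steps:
Function('W')(J) = Add(-6, Mul(-1, J)) (Function('W')(J) = Add(-4, Add(Mul(-2, Pow(1, Rational(1, 2))), Mul(-1, J))) = Add(-4, Add(Mul(-2, 1), Mul(-1, J))) = Add(-4, Add(-2, Mul(-1, J))) = Add(-6, Mul(-1, J)))
Pow(Add(Add(Mul(-6, 1), Function('W')(3)), 143), 2) = Pow(Add(Add(Mul(-6, 1), Add(-6, Mul(-1, 3))), 143), 2) = Pow(Add(Add(-6, Add(-6, -3)), 143), 2) = Pow(Add(Add(-6, -9), 143), 2) = Pow(Add(-15, 143), 2) = Pow(128, 2) = 16384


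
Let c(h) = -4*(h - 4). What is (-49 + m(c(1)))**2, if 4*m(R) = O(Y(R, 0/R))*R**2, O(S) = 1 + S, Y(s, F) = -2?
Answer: 7225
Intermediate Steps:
c(h) = 16 - 4*h (c(h) = -4*(-4 + h) = 16 - 4*h)
m(R) = -R**2/4 (m(R) = ((1 - 2)*R**2)/4 = (-R**2)/4 = -R**2/4)
(-49 + m(c(1)))**2 = (-49 - (16 - 4*1)**2/4)**2 = (-49 - (16 - 4)**2/4)**2 = (-49 - 1/4*12**2)**2 = (-49 - 1/4*144)**2 = (-49 - 36)**2 = (-85)**2 = 7225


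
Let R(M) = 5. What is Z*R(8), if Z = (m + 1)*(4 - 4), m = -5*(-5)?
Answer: 0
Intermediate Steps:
m = 25
Z = 0 (Z = (25 + 1)*(4 - 4) = 26*0 = 0)
Z*R(8) = 0*5 = 0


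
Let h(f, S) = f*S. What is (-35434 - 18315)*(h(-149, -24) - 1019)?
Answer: -137436193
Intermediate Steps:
h(f, S) = S*f
(-35434 - 18315)*(h(-149, -24) - 1019) = (-35434 - 18315)*(-24*(-149) - 1019) = -53749*(3576 - 1019) = -53749*2557 = -137436193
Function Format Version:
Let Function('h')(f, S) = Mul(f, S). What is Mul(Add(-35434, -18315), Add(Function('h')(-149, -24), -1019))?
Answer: -137436193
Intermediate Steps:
Function('h')(f, S) = Mul(S, f)
Mul(Add(-35434, -18315), Add(Function('h')(-149, -24), -1019)) = Mul(Add(-35434, -18315), Add(Mul(-24, -149), -1019)) = Mul(-53749, Add(3576, -1019)) = Mul(-53749, 2557) = -137436193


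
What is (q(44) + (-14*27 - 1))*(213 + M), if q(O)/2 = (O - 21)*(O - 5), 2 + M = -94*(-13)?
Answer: 2027695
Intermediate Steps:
M = 1220 (M = -2 - 94*(-13) = -2 + 1222 = 1220)
q(O) = 2*(-21 + O)*(-5 + O) (q(O) = 2*((O - 21)*(O - 5)) = 2*((-21 + O)*(-5 + O)) = 2*(-21 + O)*(-5 + O))
(q(44) + (-14*27 - 1))*(213 + M) = ((210 - 52*44 + 2*44²) + (-14*27 - 1))*(213 + 1220) = ((210 - 2288 + 2*1936) + (-378 - 1))*1433 = ((210 - 2288 + 3872) - 379)*1433 = (1794 - 379)*1433 = 1415*1433 = 2027695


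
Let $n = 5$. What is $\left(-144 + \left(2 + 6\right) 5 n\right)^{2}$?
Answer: $3136$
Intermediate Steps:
$\left(-144 + \left(2 + 6\right) 5 n\right)^{2} = \left(-144 + \left(2 + 6\right) 5 \cdot 5\right)^{2} = \left(-144 + 8 \cdot 5 \cdot 5\right)^{2} = \left(-144 + 40 \cdot 5\right)^{2} = \left(-144 + 200\right)^{2} = 56^{2} = 3136$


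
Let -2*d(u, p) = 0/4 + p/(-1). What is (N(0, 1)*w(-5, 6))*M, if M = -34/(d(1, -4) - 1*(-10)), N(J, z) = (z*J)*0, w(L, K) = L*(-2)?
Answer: 0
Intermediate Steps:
w(L, K) = -2*L
d(u, p) = p/2 (d(u, p) = -(0/4 + p/(-1))/2 = -(0*(¼) + p*(-1))/2 = -(0 - p)/2 = -(-1)*p/2 = p/2)
N(J, z) = 0 (N(J, z) = (J*z)*0 = 0)
M = -17/4 (M = -34/((½)*(-4) - 1*(-10)) = -34/(-2 + 10) = -34/8 = -34*⅛ = -17/4 ≈ -4.2500)
(N(0, 1)*w(-5, 6))*M = (0*(-2*(-5)))*(-17/4) = (0*10)*(-17/4) = 0*(-17/4) = 0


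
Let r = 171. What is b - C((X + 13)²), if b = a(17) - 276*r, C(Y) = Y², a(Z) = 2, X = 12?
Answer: -437819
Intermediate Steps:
b = -47194 (b = 2 - 276*171 = 2 - 47196 = -47194)
b - C((X + 13)²) = -47194 - ((12 + 13)²)² = -47194 - (25²)² = -47194 - 1*625² = -47194 - 1*390625 = -47194 - 390625 = -437819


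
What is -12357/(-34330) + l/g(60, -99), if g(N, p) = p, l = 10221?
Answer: -116554529/1132890 ≈ -102.88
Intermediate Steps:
-12357/(-34330) + l/g(60, -99) = -12357/(-34330) + 10221/(-99) = -12357*(-1/34330) + 10221*(-1/99) = 12357/34330 - 3407/33 = -116554529/1132890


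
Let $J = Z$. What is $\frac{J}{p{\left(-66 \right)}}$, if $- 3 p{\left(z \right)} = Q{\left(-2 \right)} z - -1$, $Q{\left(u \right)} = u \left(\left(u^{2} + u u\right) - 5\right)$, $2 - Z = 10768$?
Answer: $\frac{32298}{397} \approx 81.355$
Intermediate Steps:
$Z = -10766$ ($Z = 2 - 10768 = -10766$)
$J = -10766$
$Q{\left(u \right)} = u \left(-5 + 2 u^{2}\right)$ ($Q{\left(u \right)} = u \left(\left(u^{2} + u^{2}\right) - 5\right) = u \left(2 u^{2} - 5\right) = u \left(-5 + 2 u^{2}\right)$)
$p{\left(z \right)} = - \frac{1}{3} + 2 z$ ($p{\left(z \right)} = - \frac{- 2 \left(-5 + 2 \left(-2\right)^{2}\right) z - -1}{3} = - \frac{- 2 \left(-5 + 2 \cdot 4\right) z + \left(-1 + 2\right)}{3} = - \frac{- 2 \left(-5 + 8\right) z + 1}{3} = - \frac{\left(-2\right) 3 z + 1}{3} = - \frac{- 6 z + 1}{3} = - \frac{1 - 6 z}{3} = - \frac{1}{3} + 2 z$)
$\frac{J}{p{\left(-66 \right)}} = - \frac{10766}{- \frac{1}{3} + 2 \left(-66\right)} = - \frac{10766}{- \frac{1}{3} - 132} = - \frac{10766}{- \frac{397}{3}} = \left(-10766\right) \left(- \frac{3}{397}\right) = \frac{32298}{397}$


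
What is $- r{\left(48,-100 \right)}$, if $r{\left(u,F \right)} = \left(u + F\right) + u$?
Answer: $4$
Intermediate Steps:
$r{\left(u,F \right)} = F + 2 u$ ($r{\left(u,F \right)} = \left(F + u\right) + u = F + 2 u$)
$- r{\left(48,-100 \right)} = - (-100 + 2 \cdot 48) = - (-100 + 96) = \left(-1\right) \left(-4\right) = 4$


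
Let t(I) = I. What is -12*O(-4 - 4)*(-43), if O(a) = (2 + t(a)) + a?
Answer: -7224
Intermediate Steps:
O(a) = 2 + 2*a (O(a) = (2 + a) + a = 2 + 2*a)
-12*O(-4 - 4)*(-43) = -12*(2 + 2*(-4 - 4))*(-43) = -12*(2 + 2*(-8))*(-43) = -12*(2 - 16)*(-43) = -12*(-14)*(-43) = 168*(-43) = -7224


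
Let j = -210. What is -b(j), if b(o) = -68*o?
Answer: -14280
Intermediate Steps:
-b(j) = -(-68)*(-210) = -1*14280 = -14280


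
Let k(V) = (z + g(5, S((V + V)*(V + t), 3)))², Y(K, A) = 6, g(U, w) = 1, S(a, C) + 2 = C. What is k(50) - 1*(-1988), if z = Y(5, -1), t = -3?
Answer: 2037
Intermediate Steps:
S(a, C) = -2 + C
z = 6
k(V) = 49 (k(V) = (6 + 1)² = 7² = 49)
k(50) - 1*(-1988) = 49 - 1*(-1988) = 49 + 1988 = 2037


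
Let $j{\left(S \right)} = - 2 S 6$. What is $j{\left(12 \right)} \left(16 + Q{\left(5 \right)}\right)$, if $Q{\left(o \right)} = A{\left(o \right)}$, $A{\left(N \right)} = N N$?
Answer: $-5904$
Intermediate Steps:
$A{\left(N \right)} = N^{2}$
$j{\left(S \right)} = - 12 S$
$Q{\left(o \right)} = o^{2}$
$j{\left(12 \right)} \left(16 + Q{\left(5 \right)}\right) = \left(-12\right) 12 \left(16 + 5^{2}\right) = - 144 \left(16 + 25\right) = \left(-144\right) 41 = -5904$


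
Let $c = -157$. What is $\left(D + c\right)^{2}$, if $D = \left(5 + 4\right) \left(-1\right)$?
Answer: $27556$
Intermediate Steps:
$D = -9$ ($D = 9 \left(-1\right) = -9$)
$\left(D + c\right)^{2} = \left(-9 - 157\right)^{2} = \left(-166\right)^{2} = 27556$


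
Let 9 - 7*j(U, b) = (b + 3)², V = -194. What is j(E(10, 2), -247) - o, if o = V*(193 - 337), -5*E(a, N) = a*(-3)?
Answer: -255079/7 ≈ -36440.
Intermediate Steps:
E(a, N) = 3*a/5 (E(a, N) = -a*(-3)/5 = -(-3)*a/5 = 3*a/5)
j(U, b) = 9/7 - (3 + b)²/7 (j(U, b) = 9/7 - (b + 3)²/7 = 9/7 - (3 + b)²/7)
o = 27936 (o = -194*(193 - 337) = -194*(-144) = 27936)
j(E(10, 2), -247) - o = (9/7 - (3 - 247)²/7) - 1*27936 = (9/7 - ⅐*(-244)²) - 27936 = (9/7 - ⅐*59536) - 27936 = (9/7 - 59536/7) - 27936 = -59527/7 - 27936 = -255079/7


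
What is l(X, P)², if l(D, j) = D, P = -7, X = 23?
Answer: 529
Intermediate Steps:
l(X, P)² = 23² = 529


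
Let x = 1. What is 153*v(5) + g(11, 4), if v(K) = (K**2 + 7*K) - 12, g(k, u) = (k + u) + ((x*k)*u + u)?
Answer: 7407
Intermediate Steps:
g(k, u) = k + 2*u + k*u (g(k, u) = (k + u) + ((1*k)*u + u) = (k + u) + (k*u + u) = (k + u) + (u + k*u) = k + 2*u + k*u)
v(K) = -12 + K**2 + 7*K
153*v(5) + g(11, 4) = 153*(-12 + 5**2 + 7*5) + (11 + 2*4 + 11*4) = 153*(-12 + 25 + 35) + (11 + 8 + 44) = 153*48 + 63 = 7344 + 63 = 7407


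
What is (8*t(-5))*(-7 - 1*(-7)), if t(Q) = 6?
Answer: 0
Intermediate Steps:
(8*t(-5))*(-7 - 1*(-7)) = (8*6)*(-7 - 1*(-7)) = 48*(-7 + 7) = 48*0 = 0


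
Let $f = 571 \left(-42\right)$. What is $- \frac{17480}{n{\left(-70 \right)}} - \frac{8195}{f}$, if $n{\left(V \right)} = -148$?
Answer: $\frac{105104555}{887334} \approx 118.45$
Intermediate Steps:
$f = -23982$
$- \frac{17480}{n{\left(-70 \right)}} - \frac{8195}{f} = - \frac{17480}{-148} - \frac{8195}{-23982} = \left(-17480\right) \left(- \frac{1}{148}\right) - - \frac{8195}{23982} = \frac{4370}{37} + \frac{8195}{23982} = \frac{105104555}{887334}$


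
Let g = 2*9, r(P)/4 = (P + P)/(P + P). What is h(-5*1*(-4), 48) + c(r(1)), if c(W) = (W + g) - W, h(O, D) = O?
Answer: 38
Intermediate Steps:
r(P) = 4 (r(P) = 4*((P + P)/(P + P)) = 4*((2*P)/((2*P))) = 4*((2*P)*(1/(2*P))) = 4*1 = 4)
g = 18
c(W) = 18 (c(W) = (W + 18) - W = (18 + W) - W = 18)
h(-5*1*(-4), 48) + c(r(1)) = -5*1*(-4) + 18 = -5*(-4) + 18 = 20 + 18 = 38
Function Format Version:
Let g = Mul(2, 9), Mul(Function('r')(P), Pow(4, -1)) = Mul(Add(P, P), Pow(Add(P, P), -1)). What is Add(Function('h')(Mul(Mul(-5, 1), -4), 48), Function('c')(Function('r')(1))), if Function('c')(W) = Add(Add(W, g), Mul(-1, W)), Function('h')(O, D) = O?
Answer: 38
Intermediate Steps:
Function('r')(P) = 4 (Function('r')(P) = Mul(4, Mul(Add(P, P), Pow(Add(P, P), -1))) = Mul(4, Mul(Mul(2, P), Pow(Mul(2, P), -1))) = Mul(4, Mul(Mul(2, P), Mul(Rational(1, 2), Pow(P, -1)))) = Mul(4, 1) = 4)
g = 18
Function('c')(W) = 18 (Function('c')(W) = Add(Add(W, 18), Mul(-1, W)) = Add(Add(18, W), Mul(-1, W)) = 18)
Add(Function('h')(Mul(Mul(-5, 1), -4), 48), Function('c')(Function('r')(1))) = Add(Mul(Mul(-5, 1), -4), 18) = Add(Mul(-5, -4), 18) = Add(20, 18) = 38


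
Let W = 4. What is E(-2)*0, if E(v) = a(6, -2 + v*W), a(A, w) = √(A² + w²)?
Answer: 0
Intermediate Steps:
E(v) = √(36 + (-2 + 4*v)²) (E(v) = √(6² + (-2 + v*4)²) = √(36 + (-2 + 4*v)²))
E(-2)*0 = (2*√(9 + (-1 + 2*(-2))²))*0 = (2*√(9 + (-1 - 4)²))*0 = (2*√(9 + (-5)²))*0 = (2*√(9 + 25))*0 = (2*√34)*0 = 0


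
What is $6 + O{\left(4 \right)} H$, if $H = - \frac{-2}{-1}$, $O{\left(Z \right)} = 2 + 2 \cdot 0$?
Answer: $2$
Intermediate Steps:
$O{\left(Z \right)} = 2$ ($O{\left(Z \right)} = 2 + 0 = 2$)
$H = -2$ ($H = - \left(-2\right) \left(-1\right) = \left(-1\right) 2 = -2$)
$6 + O{\left(4 \right)} H = 6 + 2 \left(-2\right) = 6 - 4 = 2$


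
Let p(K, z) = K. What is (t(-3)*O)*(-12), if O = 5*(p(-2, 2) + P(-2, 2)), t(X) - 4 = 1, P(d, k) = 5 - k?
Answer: -300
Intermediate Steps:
t(X) = 5 (t(X) = 4 + 1 = 5)
O = 5 (O = 5*(-2 + (5 - 1*2)) = 5*(-2 + (5 - 2)) = 5*(-2 + 3) = 5*1 = 5)
(t(-3)*O)*(-12) = (5*5)*(-12) = 25*(-12) = -300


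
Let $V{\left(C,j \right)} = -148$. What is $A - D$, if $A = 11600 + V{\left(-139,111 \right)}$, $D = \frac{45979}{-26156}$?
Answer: $\frac{299584491}{26156} \approx 11454.0$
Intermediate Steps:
$D = - \frac{45979}{26156}$ ($D = 45979 \left(- \frac{1}{26156}\right) = - \frac{45979}{26156} \approx -1.7579$)
$A = 11452$ ($A = 11600 - 148 = 11452$)
$A - D = 11452 - - \frac{45979}{26156} = 11452 + \frac{45979}{26156} = \frac{299584491}{26156}$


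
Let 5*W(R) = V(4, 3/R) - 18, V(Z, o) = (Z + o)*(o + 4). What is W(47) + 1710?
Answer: 18883669/11045 ≈ 1709.7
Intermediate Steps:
V(Z, o) = (4 + o)*(Z + o) (V(Z, o) = (Z + o)*(4 + o) = (4 + o)*(Z + o))
W(R) = -2/5 + 9/(5*R**2) + 24/(5*R) (W(R) = (((3/R)**2 + 4*4 + 4*(3/R) + 4*(3/R)) - 18)/5 = ((9/R**2 + 16 + 12/R + 12/R) - 18)/5 = ((16 + 9/R**2 + 24/R) - 18)/5 = (-2 + 9/R**2 + 24/R)/5 = -2/5 + 9/(5*R**2) + 24/(5*R))
W(47) + 1710 = (1/5)*(9 - 2*47**2 + 24*47)/47**2 + 1710 = (1/5)*(1/2209)*(9 - 2*2209 + 1128) + 1710 = (1/5)*(1/2209)*(9 - 4418 + 1128) + 1710 = (1/5)*(1/2209)*(-3281) + 1710 = -3281/11045 + 1710 = 18883669/11045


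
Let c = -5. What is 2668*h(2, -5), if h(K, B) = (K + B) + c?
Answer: -21344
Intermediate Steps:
h(K, B) = -5 + B + K (h(K, B) = (K + B) - 5 = (B + K) - 5 = -5 + B + K)
2668*h(2, -5) = 2668*(-5 - 5 + 2) = 2668*(-8) = -21344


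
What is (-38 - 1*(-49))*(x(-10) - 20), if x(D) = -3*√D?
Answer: -220 - 33*I*√10 ≈ -220.0 - 104.36*I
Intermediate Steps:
(-38 - 1*(-49))*(x(-10) - 20) = (-38 - 1*(-49))*(-3*I*√10 - 20) = (-38 + 49)*(-3*I*√10 - 20) = 11*(-3*I*√10 - 20) = 11*(-20 - 3*I*√10) = -220 - 33*I*√10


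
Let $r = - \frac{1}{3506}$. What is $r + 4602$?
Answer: $\frac{16134611}{3506} \approx 4602.0$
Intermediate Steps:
$r = - \frac{1}{3506}$ ($r = \left(-1\right) \frac{1}{3506} = - \frac{1}{3506} \approx -0.00028523$)
$r + 4602 = - \frac{1}{3506} + 4602 = \frac{16134611}{3506}$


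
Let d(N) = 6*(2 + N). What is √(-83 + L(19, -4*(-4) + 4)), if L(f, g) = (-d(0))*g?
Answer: I*√323 ≈ 17.972*I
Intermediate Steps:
d(N) = 12 + 6*N
L(f, g) = -12*g (L(f, g) = (-(12 + 6*0))*g = (-(12 + 0))*g = (-1*12)*g = -12*g)
√(-83 + L(19, -4*(-4) + 4)) = √(-83 - 12*(-4*(-4) + 4)) = √(-83 - 12*(16 + 4)) = √(-83 - 12*20) = √(-83 - 240) = √(-323) = I*√323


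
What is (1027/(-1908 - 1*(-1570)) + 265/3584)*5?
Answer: -690615/46592 ≈ -14.823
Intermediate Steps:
(1027/(-1908 - 1*(-1570)) + 265/3584)*5 = (1027/(-1908 + 1570) + 265*(1/3584))*5 = (1027/(-338) + 265/3584)*5 = (1027*(-1/338) + 265/3584)*5 = (-79/26 + 265/3584)*5 = -138123/46592*5 = -690615/46592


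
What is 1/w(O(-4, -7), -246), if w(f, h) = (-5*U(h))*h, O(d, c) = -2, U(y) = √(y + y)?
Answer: -I*√123/302580 ≈ -3.6653e-5*I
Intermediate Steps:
U(y) = √2*√y (U(y) = √(2*y) = √2*√y)
w(f, h) = -5*√2*h^(3/2) (w(f, h) = (-5*√2*√h)*h = -5*√2*h^(3/2))
1/w(O(-4, -7), -246) = 1/(-5*√2*(-246)^(3/2)) = 1/(-5*√2*(-246*I*√246)) = 1/(2460*I*√123) = -I*√123/302580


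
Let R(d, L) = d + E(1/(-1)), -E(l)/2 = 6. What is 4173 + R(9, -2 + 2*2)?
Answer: 4170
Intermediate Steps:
E(l) = -12 (E(l) = -2*6 = -12)
R(d, L) = -12 + d (R(d, L) = d - 12 = -12 + d)
4173 + R(9, -2 + 2*2) = 4173 + (-12 + 9) = 4173 - 3 = 4170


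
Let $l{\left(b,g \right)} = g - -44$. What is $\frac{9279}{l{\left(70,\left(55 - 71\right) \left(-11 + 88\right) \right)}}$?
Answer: $- \frac{1031}{132} \approx -7.8106$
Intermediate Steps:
$l{\left(b,g \right)} = 44 + g$ ($l{\left(b,g \right)} = g + 44 = 44 + g$)
$\frac{9279}{l{\left(70,\left(55 - 71\right) \left(-11 + 88\right) \right)}} = \frac{9279}{44 + \left(55 - 71\right) \left(-11 + 88\right)} = \frac{9279}{44 - 1232} = \frac{9279}{-1188} = 9279 \left(- \frac{1}{1188}\right) = - \frac{1031}{132}$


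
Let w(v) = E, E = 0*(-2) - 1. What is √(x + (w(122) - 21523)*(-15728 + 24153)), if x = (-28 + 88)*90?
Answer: 70*I*√37007 ≈ 13466.0*I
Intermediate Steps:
E = -1 (E = 0 - 1 = -1)
w(v) = -1
x = 5400 (x = 60*90 = 5400)
√(x + (w(122) - 21523)*(-15728 + 24153)) = √(5400 + (-1 - 21523)*(-15728 + 24153)) = √(5400 - 21524*8425) = √(5400 - 181339700) = √(-181334300) = 70*I*√37007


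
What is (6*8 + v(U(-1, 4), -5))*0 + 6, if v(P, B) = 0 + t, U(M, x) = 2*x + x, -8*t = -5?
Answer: 6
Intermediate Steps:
t = 5/8 (t = -⅛*(-5) = 5/8 ≈ 0.62500)
U(M, x) = 3*x
v(P, B) = 5/8 (v(P, B) = 0 + 5/8 = 5/8)
(6*8 + v(U(-1, 4), -5))*0 + 6 = (6*8 + 5/8)*0 + 6 = (48 + 5/8)*0 + 6 = (389/8)*0 + 6 = 0 + 6 = 6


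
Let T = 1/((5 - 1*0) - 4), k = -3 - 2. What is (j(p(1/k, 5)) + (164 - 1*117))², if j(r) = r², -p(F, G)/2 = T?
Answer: 2601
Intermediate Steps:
k = -5
T = 1 (T = 1/((5 + 0) - 4) = 1/(5 - 4) = 1/1 = 1)
p(F, G) = -2 (p(F, G) = -2*1 = -2)
(j(p(1/k, 5)) + (164 - 1*117))² = ((-2)² + (164 - 1*117))² = (4 + (164 - 117))² = (4 + 47)² = 51² = 2601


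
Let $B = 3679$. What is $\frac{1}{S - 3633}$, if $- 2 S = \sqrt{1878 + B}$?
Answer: $- \frac{14532}{52789199} + \frac{2 \sqrt{5557}}{52789199} \approx -0.00027246$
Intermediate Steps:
$S = - \frac{\sqrt{5557}}{2}$ ($S = - \frac{\sqrt{1878 + 3679}}{2} = - \frac{\sqrt{5557}}{2} \approx -37.273$)
$\frac{1}{S - 3633} = \frac{1}{- \frac{\sqrt{5557}}{2} - 3633} = \frac{1}{-3633 - \frac{\sqrt{5557}}{2}}$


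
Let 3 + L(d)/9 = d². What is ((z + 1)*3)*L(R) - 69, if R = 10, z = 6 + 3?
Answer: 26121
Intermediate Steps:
z = 9
L(d) = -27 + 9*d²
((z + 1)*3)*L(R) - 69 = ((9 + 1)*3)*(-27 + 9*10²) - 69 = (10*3)*(-27 + 9*100) - 69 = 30*(-27 + 900) - 69 = 30*873 - 69 = 26190 - 69 = 26121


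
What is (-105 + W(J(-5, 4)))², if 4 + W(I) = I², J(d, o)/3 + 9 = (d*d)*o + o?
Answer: 6579805456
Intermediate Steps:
J(d, o) = -27 + 3*o + 3*o*d² (J(d, o) = -27 + 3*((d*d)*o + o) = -27 + 3*(d²*o + o) = -27 + 3*(o*d² + o) = -27 + 3*(o + o*d²) = -27 + (3*o + 3*o*d²) = -27 + 3*o + 3*o*d²)
W(I) = -4 + I²
(-105 + W(J(-5, 4)))² = (-105 + (-4 + (-27 + 3*4 + 3*4*(-5)²)²))² = (-105 + (-4 + (-27 + 12 + 3*4*25)²))² = (-105 + (-4 + (-27 + 12 + 300)²))² = (-105 + (-4 + 285²))² = (-105 + (-4 + 81225))² = (-105 + 81221)² = 81116² = 6579805456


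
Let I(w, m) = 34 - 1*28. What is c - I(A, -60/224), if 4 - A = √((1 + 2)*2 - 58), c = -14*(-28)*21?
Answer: 8226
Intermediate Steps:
c = 8232 (c = 392*21 = 8232)
A = 4 - 2*I*√13 (A = 4 - √((1 + 2)*2 - 58) = 4 - √(3*2 - 58) = 4 - √(6 - 58) = 4 - √(-52) = 4 - 2*I*√13 ≈ 4.0 - 7.2111*I)
I(w, m) = 6 (I(w, m) = 34 - 28 = 6)
c - I(A, -60/224) = 8232 - 1*6 = 8232 - 6 = 8226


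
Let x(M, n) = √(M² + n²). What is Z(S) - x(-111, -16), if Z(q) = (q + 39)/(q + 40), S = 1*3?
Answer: 42/43 - √12577 ≈ -111.17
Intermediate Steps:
S = 3
Z(q) = (39 + q)/(40 + q)
Z(S) - x(-111, -16) = (39 + 3)/(40 + 3) - √((-111)² + (-16)²) = 42/43 - √(12321 + 256) = (1/43)*42 - √12577 = 42/43 - √12577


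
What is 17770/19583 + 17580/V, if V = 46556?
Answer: 292892315/227926537 ≈ 1.2850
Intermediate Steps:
17770/19583 + 17580/V = 17770/19583 + 17580/46556 = 17770*(1/19583) + 17580*(1/46556) = 17770/19583 + 4395/11639 = 292892315/227926537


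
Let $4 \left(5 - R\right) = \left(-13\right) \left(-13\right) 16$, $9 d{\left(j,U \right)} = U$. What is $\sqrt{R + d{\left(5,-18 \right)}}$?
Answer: $i \sqrt{673} \approx 25.942 i$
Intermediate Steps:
$d{\left(j,U \right)} = \frac{U}{9}$
$R = -671$ ($R = 5 - \frac{\left(-13\right) \left(-13\right) 16}{4} = 5 - \frac{169 \cdot 16}{4} = 5 - 676 = -671$)
$\sqrt{R + d{\left(5,-18 \right)}} = \sqrt{-671 + \frac{1}{9} \left(-18\right)} = \sqrt{-671 - 2} = \sqrt{-673} = i \sqrt{673}$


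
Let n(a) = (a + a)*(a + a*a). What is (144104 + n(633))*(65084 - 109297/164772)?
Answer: 1362520565997924889/41193 ≈ 3.3077e+13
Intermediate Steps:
n(a) = 2*a*(a + a²) (n(a) = (2*a)*(a + a²) = 2*a*(a + a²))
(144104 + n(633))*(65084 - 109297/164772) = (144104 + 2*633²*(1 + 633))*(65084 - 109297/164772) = (144104 + 2*400689*634)*(65084 - 109297*1/164772) = (144104 + 508073652)*(65084 - 109297/164772) = 508217756*(10723911551/164772) = 1362520565997924889/41193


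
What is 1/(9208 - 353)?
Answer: 1/8855 ≈ 0.00011293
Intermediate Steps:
1/(9208 - 353) = 1/8855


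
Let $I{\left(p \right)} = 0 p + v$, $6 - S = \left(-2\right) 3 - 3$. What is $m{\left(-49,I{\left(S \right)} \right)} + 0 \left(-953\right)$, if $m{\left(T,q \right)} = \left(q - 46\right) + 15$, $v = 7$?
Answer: $-24$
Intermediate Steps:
$S = 15$ ($S = 6 - \left(\left(-2\right) 3 - 3\right) = 6 - \left(-6 - 3\right) = 6 - -9 = 6 + 9 = 15$)
$I{\left(p \right)} = 7$ ($I{\left(p \right)} = 0 p + 7 = 0 + 7 = 7$)
$m{\left(T,q \right)} = -31 + q$ ($m{\left(T,q \right)} = \left(-46 + q\right) + 15 = -31 + q$)
$m{\left(-49,I{\left(S \right)} \right)} + 0 \left(-953\right) = \left(-31 + 7\right) + 0 \left(-953\right) = -24 + 0 = -24$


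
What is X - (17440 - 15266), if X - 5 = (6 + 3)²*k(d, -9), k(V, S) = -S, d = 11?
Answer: -1440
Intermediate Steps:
X = 734 (X = 5 + (6 + 3)²*(-1*(-9)) = 5 + 9²*9 = 5 + 81*9 = 5 + 729 = 734)
X - (17440 - 15266) = 734 - (17440 - 15266) = 734 - 1*2174 = 734 - 2174 = -1440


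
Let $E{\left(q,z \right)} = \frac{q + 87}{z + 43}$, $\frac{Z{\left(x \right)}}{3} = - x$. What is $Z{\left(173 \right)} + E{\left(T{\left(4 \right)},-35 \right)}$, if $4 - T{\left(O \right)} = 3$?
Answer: $-508$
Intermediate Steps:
$T{\left(O \right)} = 1$ ($T{\left(O \right)} = 4 - 3 = 1$)
$Z{\left(x \right)} = - 3 x$ ($Z{\left(x \right)} = 3 \left(- x\right) = - 3 x$)
$E{\left(q,z \right)} = \frac{87 + q}{43 + z}$
$Z{\left(173 \right)} + E{\left(T{\left(4 \right)},-35 \right)} = \left(-3\right) 173 + \frac{87 + 1}{43 - 35} = -519 + \frac{1}{8} \cdot 88 = -519 + 11 = -508$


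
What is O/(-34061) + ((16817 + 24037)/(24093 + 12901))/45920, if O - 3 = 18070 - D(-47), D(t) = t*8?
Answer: -15669557181713/28930808476640 ≈ -0.54162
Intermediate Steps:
D(t) = 8*t
O = 18449 (O = 3 + (18070 - 8*(-47)) = 3 + (18070 - 1*(-376)) = 3 + (18070 + 376) = 3 + 18446 = 18449)
O/(-34061) + ((16817 + 24037)/(24093 + 12901))/45920 = 18449/(-34061) + ((16817 + 24037)/(24093 + 12901))/45920 = 18449*(-1/34061) + (40854/36994)*(1/45920) = -18449/34061 + (40854*(1/36994))*(1/45920) = -18449/34061 + (20427/18497)*(1/45920) = -18449/34061 + 20427/849382240 = -15669557181713/28930808476640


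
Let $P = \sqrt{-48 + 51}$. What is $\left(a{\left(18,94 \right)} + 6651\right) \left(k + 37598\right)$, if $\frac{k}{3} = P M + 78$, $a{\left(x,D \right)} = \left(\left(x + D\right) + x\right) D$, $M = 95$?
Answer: $713927672 + 5378235 \sqrt{3} \approx 7.2324 \cdot 10^{8}$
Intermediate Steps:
$P = \sqrt{3} \approx 1.732$
$a{\left(x,D \right)} = D \left(D + 2 x\right)$ ($a{\left(x,D \right)} = \left(\left(D + x\right) + x\right) D = \left(D + 2 x\right) D = D \left(D + 2 x\right)$)
$k = 234 + 285 \sqrt{3}$ ($k = 3 \left(\sqrt{3} \cdot 95 + 78\right) = 3 \left(95 \sqrt{3} + 78\right) = 3 \left(78 + 95 \sqrt{3}\right) = 234 + 285 \sqrt{3} \approx 727.63$)
$\left(a{\left(18,94 \right)} + 6651\right) \left(k + 37598\right) = \left(94 \left(94 + 2 \cdot 18\right) + 6651\right) \left(\left(234 + 285 \sqrt{3}\right) + 37598\right) = \left(94 \left(94 + 36\right) + 6651\right) \left(37832 + 285 \sqrt{3}\right) = \left(94 \cdot 130 + 6651\right) \left(37832 + 285 \sqrt{3}\right) = \left(12220 + 6651\right) \left(37832 + 285 \sqrt{3}\right) = 18871 \left(37832 + 285 \sqrt{3}\right) = 713927672 + 5378235 \sqrt{3}$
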